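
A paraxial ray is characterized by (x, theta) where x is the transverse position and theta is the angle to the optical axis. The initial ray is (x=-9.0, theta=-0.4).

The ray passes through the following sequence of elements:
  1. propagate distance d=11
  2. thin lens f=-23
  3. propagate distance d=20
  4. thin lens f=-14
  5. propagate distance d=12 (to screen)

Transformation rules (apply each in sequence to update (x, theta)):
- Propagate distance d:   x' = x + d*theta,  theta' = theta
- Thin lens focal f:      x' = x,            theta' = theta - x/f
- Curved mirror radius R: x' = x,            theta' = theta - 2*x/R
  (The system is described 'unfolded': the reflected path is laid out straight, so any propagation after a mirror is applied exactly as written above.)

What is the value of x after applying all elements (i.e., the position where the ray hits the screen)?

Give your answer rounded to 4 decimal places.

Initial: x=-9.0000 theta=-0.4000
After 1 (propagate distance d=11): x=-13.4000 theta=-0.4000
After 2 (thin lens f=-23): x=-13.4000 theta=-113/115 (≈-0.9826)
After 3 (propagate distance d=20): x=-3801/115 (≈-33.0522) theta=-113/115 (≈-0.9826)
After 4 (thin lens f=-14): x=-3801/115 (≈-33.0522) theta=-769/230 (≈-3.3435)
After 5 (propagate distance d=12 (to screen)): x=-1683/23 (≈-73.1739) theta=-769/230 (≈-3.3435)
Rounded to 4 decimal places: x = -73.1739

Answer: -73.1739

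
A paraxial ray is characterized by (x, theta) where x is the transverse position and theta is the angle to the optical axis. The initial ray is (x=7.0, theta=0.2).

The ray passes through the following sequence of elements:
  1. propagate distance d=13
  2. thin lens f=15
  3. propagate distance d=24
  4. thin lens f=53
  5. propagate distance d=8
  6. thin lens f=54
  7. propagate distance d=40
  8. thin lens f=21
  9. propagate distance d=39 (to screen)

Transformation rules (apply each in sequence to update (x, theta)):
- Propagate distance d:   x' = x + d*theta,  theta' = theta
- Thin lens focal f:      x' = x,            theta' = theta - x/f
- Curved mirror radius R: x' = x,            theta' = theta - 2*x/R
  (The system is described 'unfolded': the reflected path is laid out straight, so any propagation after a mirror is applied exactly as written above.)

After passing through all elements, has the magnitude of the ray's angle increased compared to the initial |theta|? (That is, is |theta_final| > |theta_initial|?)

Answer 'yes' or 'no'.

Answer: yes

Derivation:
Initial: x=7.0000 theta=0.2000
After 1 (propagate distance d=13): x=9.6000 theta=0.2000
After 2 (thin lens f=15): x=9.6000 theta=-0.4400
After 3 (propagate distance d=24): x=-0.9600 theta=-0.4400
After 4 (thin lens f=53): x=-0.9600 theta=-559/1325 (≈-0.4219)
After 5 (propagate distance d=8): x=-5744/1325 (≈-4.3351) theta=-559/1325 (≈-0.4219)
After 6 (thin lens f=54): x=-5744/1325 (≈-4.3351) theta=-12221/35775 (≈-0.3416)
After 7 (propagate distance d=40): x=-643928/35775 (≈-17.9994) theta=-12221/35775 (≈-0.3416)
After 8 (thin lens f=21): x=-643928/35775 (≈-17.9994) theta=387287/751275 (≈0.5155)
After 9 (propagate distance d=39 (to screen)): x=35149/16695 (≈2.1054) theta=387287/751275 (≈0.5155)
|theta_initial|=0.2000 |theta_final|=387287/751275 (≈0.5155) -> increased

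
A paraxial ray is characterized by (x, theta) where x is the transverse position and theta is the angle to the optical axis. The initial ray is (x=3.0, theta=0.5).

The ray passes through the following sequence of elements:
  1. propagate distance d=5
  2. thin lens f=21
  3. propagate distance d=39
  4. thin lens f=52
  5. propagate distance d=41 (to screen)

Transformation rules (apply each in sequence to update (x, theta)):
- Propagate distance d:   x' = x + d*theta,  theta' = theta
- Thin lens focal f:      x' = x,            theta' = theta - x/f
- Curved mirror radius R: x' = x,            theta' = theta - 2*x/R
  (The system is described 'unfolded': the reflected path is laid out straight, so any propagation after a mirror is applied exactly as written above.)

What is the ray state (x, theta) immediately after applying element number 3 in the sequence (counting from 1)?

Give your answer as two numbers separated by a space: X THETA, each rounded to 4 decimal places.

Answer: 14.7857 0.2381

Derivation:
Initial: x=3.0000 theta=0.5000
After 1 (propagate distance d=5): x=5.5000 theta=0.5000
After 2 (thin lens f=21): x=5.5000 theta=5/21 (≈0.2381)
After 3 (propagate distance d=39): x=207/14 (≈14.7857) theta=5/21 (≈0.2381)
Rounded to 4 decimal places: x = 14.7857, theta = 0.2381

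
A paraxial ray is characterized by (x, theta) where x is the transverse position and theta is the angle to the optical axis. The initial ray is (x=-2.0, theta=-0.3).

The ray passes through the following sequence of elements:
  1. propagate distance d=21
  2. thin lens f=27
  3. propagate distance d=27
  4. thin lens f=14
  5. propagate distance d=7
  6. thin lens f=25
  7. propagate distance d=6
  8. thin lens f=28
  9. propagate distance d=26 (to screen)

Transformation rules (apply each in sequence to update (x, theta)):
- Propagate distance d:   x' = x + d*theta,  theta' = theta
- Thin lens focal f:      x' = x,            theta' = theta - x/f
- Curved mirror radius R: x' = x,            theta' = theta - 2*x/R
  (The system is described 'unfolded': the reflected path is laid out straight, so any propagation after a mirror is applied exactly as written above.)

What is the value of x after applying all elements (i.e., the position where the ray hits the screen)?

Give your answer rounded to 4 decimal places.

Answer: 19.4276

Derivation:
Initial: x=-2.0000 theta=-0.3000
After 1 (propagate distance d=21): x=-8.3000 theta=-0.3000
After 2 (thin lens f=27): x=-8.3000 theta=1/135 (≈0.0074)
After 3 (propagate distance d=27): x=-8.1000 theta=1/135 (≈0.0074)
After 4 (thin lens f=14): x=-8.1000 theta=443/756 (≈0.5860)
After 5 (propagate distance d=7): x=-2159/540 (≈-3.9981) theta=443/756 (≈0.5860)
After 6 (thin lens f=25): x=-2159/540 (≈-3.9981) theta=1958/2625 (≈0.7459)
After 7 (propagate distance d=6): x=45103/94500 (≈0.4773) theta=1958/2625 (≈0.7459)
After 8 (thin lens f=28): x=45103/94500 (≈0.4773) theta=1928561/2646000 (≈0.7289)
After 9 (propagate distance d=26 (to screen)): x=5140547/264600 (≈19.4276) theta=1928561/2646000 (≈0.7289)
Rounded to 4 decimal places: x = 19.4276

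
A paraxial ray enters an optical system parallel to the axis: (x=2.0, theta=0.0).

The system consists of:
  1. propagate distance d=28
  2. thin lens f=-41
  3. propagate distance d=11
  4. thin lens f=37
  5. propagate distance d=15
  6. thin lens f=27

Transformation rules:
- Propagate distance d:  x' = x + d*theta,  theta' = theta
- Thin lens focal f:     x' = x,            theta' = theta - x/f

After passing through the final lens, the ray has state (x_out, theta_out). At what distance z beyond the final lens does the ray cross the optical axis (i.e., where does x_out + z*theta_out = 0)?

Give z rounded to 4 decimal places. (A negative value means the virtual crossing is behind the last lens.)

Answer: 21.8028

Derivation:
Initial: x=2.0000 theta=0.0000
After 1 (propagate distance d=28): x=2.0000 theta=0.0000
After 2 (thin lens f=-41): x=2.0000 theta=2/41 (≈0.0488)
After 3 (propagate distance d=11): x=104/41 (≈2.5366) theta=2/41 (≈0.0488)
After 4 (thin lens f=37): x=104/41 (≈2.5366) theta=-30/1517 (≈-0.0198)
After 5 (propagate distance d=15): x=3398/1517 (≈2.2399) theta=-30/1517 (≈-0.0198)
After 6 (thin lens f=27): x=3398/1517 (≈2.2399) theta=-4208/40959 (≈-0.1027)
z_focus = -x_out/theta_out = -(3398/1517)/(-4208/40959) = 45873/2104 ≈ 21.8028
Rounded to 4 decimal places: z = 21.8028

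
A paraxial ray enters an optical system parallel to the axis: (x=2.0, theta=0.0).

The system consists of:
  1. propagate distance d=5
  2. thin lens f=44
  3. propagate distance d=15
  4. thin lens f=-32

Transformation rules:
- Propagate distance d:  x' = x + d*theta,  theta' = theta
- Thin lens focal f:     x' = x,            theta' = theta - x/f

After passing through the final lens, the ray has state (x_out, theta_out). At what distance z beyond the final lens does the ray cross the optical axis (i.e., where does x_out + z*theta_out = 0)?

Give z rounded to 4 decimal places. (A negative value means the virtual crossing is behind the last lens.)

Initial: x=2.0000 theta=0.0000
After 1 (propagate distance d=5): x=2.0000 theta=0.0000
After 2 (thin lens f=44): x=2.0000 theta=-1/22 (≈-0.0455)
After 3 (propagate distance d=15): x=29/22 (≈1.3182) theta=-1/22 (≈-0.0455)
After 4 (thin lens f=-32): x=29/22 (≈1.3182) theta=-3/704 (≈-0.0043)
z_focus = -x_out/theta_out = -(29/22)/(-3/704) = 928/3 ≈ 309.3333
Rounded to 4 decimal places: z = 309.3333

Answer: 309.3333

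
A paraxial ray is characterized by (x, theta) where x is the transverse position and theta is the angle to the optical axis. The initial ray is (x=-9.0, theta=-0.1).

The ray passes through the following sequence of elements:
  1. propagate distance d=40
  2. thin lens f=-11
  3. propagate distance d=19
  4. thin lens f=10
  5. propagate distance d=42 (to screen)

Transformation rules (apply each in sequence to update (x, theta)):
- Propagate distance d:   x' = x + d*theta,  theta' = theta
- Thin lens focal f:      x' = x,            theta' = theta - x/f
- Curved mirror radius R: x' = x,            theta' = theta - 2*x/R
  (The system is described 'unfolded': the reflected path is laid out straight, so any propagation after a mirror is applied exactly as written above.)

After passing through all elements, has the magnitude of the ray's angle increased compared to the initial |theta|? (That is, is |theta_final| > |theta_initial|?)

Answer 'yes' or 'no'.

Initial: x=-9.0000 theta=-0.1000
After 1 (propagate distance d=40): x=-13.0000 theta=-0.1000
After 2 (thin lens f=-11): x=-13.0000 theta=-141/110 (≈-1.2818)
After 3 (propagate distance d=19): x=-4109/110 (≈-37.3545) theta=-141/110 (≈-1.2818)
After 4 (thin lens f=10): x=-4109/110 (≈-37.3545) theta=2699/1100 (≈2.4536)
After 5 (propagate distance d=42 (to screen)): x=18067/275 (≈65.6982) theta=2699/1100 (≈2.4536)
|theta_initial|=0.1000 |theta_final|=2699/1100 (≈2.4536) -> increased

Answer: yes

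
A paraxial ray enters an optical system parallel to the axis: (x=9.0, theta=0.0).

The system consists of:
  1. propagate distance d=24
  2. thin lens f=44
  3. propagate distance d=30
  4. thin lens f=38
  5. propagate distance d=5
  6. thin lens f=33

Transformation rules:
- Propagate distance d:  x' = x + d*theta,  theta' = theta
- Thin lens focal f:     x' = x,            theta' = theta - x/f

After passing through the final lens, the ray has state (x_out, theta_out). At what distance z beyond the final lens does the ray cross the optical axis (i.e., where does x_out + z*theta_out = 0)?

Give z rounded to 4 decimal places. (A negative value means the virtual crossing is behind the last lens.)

Answer: 4.5151

Derivation:
Initial: x=9.0000 theta=0.0000
After 1 (propagate distance d=24): x=9.0000 theta=0.0000
After 2 (thin lens f=44): x=9.0000 theta=-9/44 (≈-0.2045)
After 3 (propagate distance d=30): x=63/22 (≈2.8636) theta=-9/44 (≈-0.2045)
After 4 (thin lens f=38): x=63/22 (≈2.8636) theta=-117/418 (≈-0.2799)
After 5 (propagate distance d=5): x=306/209 (≈1.4641) theta=-117/418 (≈-0.2799)
After 6 (thin lens f=33): x=306/209 (≈1.4641) theta=-1491/4598 (≈-0.3243)
z_focus = -x_out/theta_out = -(306/209)/(-1491/4598) = 2244/497 ≈ 4.5151
Rounded to 4 decimal places: z = 4.5151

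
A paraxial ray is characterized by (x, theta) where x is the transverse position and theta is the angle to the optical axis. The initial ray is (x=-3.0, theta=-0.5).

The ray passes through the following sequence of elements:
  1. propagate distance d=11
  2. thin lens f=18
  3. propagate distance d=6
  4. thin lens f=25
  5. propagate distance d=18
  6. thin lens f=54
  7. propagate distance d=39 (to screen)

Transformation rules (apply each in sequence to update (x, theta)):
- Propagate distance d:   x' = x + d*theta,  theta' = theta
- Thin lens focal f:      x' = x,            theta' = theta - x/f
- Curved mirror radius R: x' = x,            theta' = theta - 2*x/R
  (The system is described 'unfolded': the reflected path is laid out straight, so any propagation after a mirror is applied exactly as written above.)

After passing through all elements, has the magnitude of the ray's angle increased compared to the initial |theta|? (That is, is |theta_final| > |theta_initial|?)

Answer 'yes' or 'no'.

Answer: no

Derivation:
Initial: x=-3.0000 theta=-0.5000
After 1 (propagate distance d=11): x=-8.5000 theta=-0.5000
After 2 (thin lens f=18): x=-8.5000 theta=-1/36 (≈-0.0278)
After 3 (propagate distance d=6): x=-26/3 (≈-8.6667) theta=-1/36 (≈-0.0278)
After 4 (thin lens f=25): x=-26/3 (≈-8.6667) theta=287/900 (≈0.3189)
After 5 (propagate distance d=18): x=-439/150 (≈-2.9267) theta=287/900 (≈0.3189)
After 6 (thin lens f=54): x=-439/150 (≈-2.9267) theta=1511/4050 (≈0.3731)
After 7 (propagate distance d=39 (to screen)): x=7846/675 (≈11.6237) theta=1511/4050 (≈0.3731)
|theta_initial|=0.5000 |theta_final|=1511/4050 (≈0.3731) -> not increased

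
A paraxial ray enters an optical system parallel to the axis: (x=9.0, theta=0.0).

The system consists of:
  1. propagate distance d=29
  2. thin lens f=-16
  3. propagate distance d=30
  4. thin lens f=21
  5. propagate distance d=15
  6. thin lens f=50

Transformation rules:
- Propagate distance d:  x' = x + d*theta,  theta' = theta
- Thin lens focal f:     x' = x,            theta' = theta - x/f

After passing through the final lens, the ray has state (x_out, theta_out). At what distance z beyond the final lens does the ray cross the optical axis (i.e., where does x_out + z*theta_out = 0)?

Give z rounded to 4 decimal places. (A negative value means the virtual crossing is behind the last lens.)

Initial: x=9.0000 theta=0.0000
After 1 (propagate distance d=29): x=9.0000 theta=0.0000
After 2 (thin lens f=-16): x=9.0000 theta=0.5625
After 3 (propagate distance d=30): x=25.8750 theta=0.5625
After 4 (thin lens f=21): x=25.8750 theta=-75/112 (≈-0.6696)
After 5 (propagate distance d=15): x=1773/112 (≈15.8304) theta=-75/112 (≈-0.6696)
After 6 (thin lens f=50): x=1773/112 (≈15.8304) theta=-789/800 (≈-0.9863)
z_focus = -x_out/theta_out = -(1773/112)/(-789/800) = 29550/1841 ≈ 16.0511
Rounded to 4 decimal places: z = 16.0511

Answer: 16.0511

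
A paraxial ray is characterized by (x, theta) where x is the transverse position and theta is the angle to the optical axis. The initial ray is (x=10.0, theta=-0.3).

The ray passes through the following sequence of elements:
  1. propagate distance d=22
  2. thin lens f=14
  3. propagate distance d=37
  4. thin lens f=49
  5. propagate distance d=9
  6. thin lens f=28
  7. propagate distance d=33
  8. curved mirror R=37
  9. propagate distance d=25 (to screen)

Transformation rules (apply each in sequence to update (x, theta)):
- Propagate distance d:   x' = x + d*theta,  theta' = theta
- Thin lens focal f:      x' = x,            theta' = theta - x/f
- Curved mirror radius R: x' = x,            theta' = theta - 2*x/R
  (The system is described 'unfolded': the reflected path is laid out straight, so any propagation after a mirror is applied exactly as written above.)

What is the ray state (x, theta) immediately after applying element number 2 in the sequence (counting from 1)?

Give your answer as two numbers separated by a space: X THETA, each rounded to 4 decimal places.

Answer: 3.4000 -0.5429

Derivation:
Initial: x=10.0000 theta=-0.3000
After 1 (propagate distance d=22): x=3.4000 theta=-0.3000
After 2 (thin lens f=14): x=3.4000 theta=-19/35 (≈-0.5429)
Rounded to 4 decimal places: x = 3.4000, theta = -0.5429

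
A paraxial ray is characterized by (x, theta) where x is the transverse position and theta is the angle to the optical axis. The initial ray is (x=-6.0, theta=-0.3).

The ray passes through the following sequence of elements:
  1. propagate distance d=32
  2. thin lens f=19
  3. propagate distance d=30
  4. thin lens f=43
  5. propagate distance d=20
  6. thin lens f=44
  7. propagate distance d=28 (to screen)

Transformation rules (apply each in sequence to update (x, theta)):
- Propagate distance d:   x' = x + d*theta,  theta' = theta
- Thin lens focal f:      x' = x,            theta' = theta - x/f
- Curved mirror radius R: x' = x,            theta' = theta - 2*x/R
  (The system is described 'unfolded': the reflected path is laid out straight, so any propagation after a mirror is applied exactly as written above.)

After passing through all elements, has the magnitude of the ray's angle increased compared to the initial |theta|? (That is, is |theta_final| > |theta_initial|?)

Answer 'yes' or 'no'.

Initial: x=-6.0000 theta=-0.3000
After 1 (propagate distance d=32): x=-15.6000 theta=-0.3000
After 2 (thin lens f=19): x=-15.6000 theta=99/190 (≈0.5211)
After 3 (propagate distance d=30): x=3/95 (≈0.0316) theta=99/190 (≈0.5211)
After 4 (thin lens f=43): x=3/95 (≈0.0316) theta=4251/8170 (≈0.5203)
After 5 (propagate distance d=20): x=42639/4085 (≈10.4379) theta=4251/8170 (≈0.5203)
After 6 (thin lens f=44): x=42639/4085 (≈10.4379) theta=50883/179740 (≈0.2831)
After 7 (propagate distance d=28 (to screen)): x=165042/8987 (≈18.3645) theta=50883/179740 (≈0.2831)
|theta_initial|=0.3000 |theta_final|=50883/179740 (≈0.2831) -> not increased

Answer: no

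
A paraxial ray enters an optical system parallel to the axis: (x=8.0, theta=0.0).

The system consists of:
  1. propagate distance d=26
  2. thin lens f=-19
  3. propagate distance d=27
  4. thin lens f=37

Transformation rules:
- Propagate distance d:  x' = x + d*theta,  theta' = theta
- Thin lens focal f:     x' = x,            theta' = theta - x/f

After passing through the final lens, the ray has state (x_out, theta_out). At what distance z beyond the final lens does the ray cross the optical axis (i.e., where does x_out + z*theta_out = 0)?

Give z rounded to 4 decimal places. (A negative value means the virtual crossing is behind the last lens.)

Answer: 189.1111

Derivation:
Initial: x=8.0000 theta=0.0000
After 1 (propagate distance d=26): x=8.0000 theta=0.0000
After 2 (thin lens f=-19): x=8.0000 theta=8/19 (≈0.4211)
After 3 (propagate distance d=27): x=368/19 (≈19.3684) theta=8/19 (≈0.4211)
After 4 (thin lens f=37): x=368/19 (≈19.3684) theta=-72/703 (≈-0.1024)
z_focus = -x_out/theta_out = -(368/19)/(-72/703) = 1702/9 ≈ 189.1111
Rounded to 4 decimal places: z = 189.1111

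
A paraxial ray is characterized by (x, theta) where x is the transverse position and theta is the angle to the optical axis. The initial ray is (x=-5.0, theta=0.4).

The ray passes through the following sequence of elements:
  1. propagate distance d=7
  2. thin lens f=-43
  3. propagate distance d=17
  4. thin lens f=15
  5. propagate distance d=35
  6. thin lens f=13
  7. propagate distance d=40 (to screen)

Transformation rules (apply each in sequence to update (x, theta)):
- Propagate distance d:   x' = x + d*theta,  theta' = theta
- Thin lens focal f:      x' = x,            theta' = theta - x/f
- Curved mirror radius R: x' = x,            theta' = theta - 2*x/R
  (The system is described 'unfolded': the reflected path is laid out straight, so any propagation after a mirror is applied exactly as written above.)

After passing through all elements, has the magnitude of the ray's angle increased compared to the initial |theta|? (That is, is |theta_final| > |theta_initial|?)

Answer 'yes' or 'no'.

Initial: x=-5.0000 theta=0.4000
After 1 (propagate distance d=7): x=-2.2000 theta=0.4000
After 2 (thin lens f=-43): x=-2.2000 theta=15/43 (≈0.3488)
After 3 (propagate distance d=17): x=802/215 (≈3.7302) theta=15/43 (≈0.3488)
After 4 (thin lens f=15): x=802/215 (≈3.7302) theta=323/3225 (≈0.1002)
After 5 (propagate distance d=35): x=4667/645 (≈7.2357) theta=323/3225 (≈0.1002)
After 6 (thin lens f=13): x=4667/645 (≈7.2357) theta=-1472/3225 (≈-0.4564)
After 7 (propagate distance d=40 (to screen)): x=-7109/645 (≈-11.0217) theta=-1472/3225 (≈-0.4564)
|theta_initial|=0.4000 |theta_final|=1472/3225 (≈0.4564) -> increased

Answer: yes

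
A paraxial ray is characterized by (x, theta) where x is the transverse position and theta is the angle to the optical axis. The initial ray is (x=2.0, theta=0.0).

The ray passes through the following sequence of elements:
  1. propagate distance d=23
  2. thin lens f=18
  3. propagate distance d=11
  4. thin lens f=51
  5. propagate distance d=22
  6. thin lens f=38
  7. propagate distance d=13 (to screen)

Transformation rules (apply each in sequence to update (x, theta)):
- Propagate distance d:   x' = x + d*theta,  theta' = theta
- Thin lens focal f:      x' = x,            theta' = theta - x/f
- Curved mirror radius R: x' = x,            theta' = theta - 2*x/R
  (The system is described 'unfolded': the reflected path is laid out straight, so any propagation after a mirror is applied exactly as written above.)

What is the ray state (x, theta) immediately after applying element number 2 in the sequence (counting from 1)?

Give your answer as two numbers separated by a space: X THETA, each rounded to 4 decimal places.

Initial: x=2.0000 theta=0.0000
After 1 (propagate distance d=23): x=2.0000 theta=0.0000
After 2 (thin lens f=18): x=2.0000 theta=-1/9 (≈-0.1111)
Rounded to 4 decimal places: x = 2.0000, theta = -0.1111

Answer: 2.0000 -0.1111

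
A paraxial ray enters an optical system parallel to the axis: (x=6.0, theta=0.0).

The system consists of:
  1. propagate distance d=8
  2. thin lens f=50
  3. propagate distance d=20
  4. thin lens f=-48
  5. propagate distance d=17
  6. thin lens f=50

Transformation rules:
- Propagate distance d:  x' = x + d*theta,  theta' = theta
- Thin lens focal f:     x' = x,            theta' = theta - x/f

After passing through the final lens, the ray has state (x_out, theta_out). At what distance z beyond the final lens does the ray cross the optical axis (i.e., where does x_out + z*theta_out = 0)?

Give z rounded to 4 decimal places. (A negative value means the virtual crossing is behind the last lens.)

Initial: x=6.0000 theta=0.0000
After 1 (propagate distance d=8): x=6.0000 theta=0.0000
After 2 (thin lens f=50): x=6.0000 theta=-0.1200
After 3 (propagate distance d=20): x=3.6000 theta=-0.1200
After 4 (thin lens f=-48): x=3.6000 theta=-0.0450
After 5 (propagate distance d=17): x=2.8350 theta=-0.0450
After 6 (thin lens f=50): x=2.8350 theta=-0.1017
z_focus = -x_out/theta_out = -(2.8350)/(-0.1017) = 3150/113 ≈ 27.8761
Rounded to 4 decimal places: z = 27.8761

Answer: 27.8761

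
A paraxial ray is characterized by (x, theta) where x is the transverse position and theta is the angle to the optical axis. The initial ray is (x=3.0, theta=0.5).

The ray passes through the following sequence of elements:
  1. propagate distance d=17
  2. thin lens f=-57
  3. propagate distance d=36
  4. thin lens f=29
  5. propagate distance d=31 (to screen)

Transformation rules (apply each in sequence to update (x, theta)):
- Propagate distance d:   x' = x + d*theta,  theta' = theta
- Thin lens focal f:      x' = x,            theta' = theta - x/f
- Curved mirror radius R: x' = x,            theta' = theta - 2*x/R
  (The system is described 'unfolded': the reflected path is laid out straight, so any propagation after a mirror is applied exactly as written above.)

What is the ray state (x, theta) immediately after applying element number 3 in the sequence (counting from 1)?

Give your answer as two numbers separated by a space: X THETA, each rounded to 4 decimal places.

Initial: x=3.0000 theta=0.5000
After 1 (propagate distance d=17): x=11.5000 theta=0.5000
After 2 (thin lens f=-57): x=11.5000 theta=40/57 (≈0.7018)
After 3 (propagate distance d=36): x=1397/38 (≈36.7632) theta=40/57 (≈0.7018)
Rounded to 4 decimal places: x = 36.7632, theta = 0.7018

Answer: 36.7632 0.7018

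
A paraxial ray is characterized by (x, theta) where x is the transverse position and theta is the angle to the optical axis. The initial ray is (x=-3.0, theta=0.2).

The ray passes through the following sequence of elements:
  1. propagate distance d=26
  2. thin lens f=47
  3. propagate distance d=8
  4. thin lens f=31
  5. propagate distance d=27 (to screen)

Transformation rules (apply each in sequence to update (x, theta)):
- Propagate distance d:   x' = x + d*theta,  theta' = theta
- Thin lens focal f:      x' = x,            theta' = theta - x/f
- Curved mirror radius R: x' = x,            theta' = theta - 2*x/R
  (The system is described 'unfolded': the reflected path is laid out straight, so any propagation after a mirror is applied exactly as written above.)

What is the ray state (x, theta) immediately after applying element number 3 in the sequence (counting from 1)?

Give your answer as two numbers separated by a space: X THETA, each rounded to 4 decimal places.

Initial: x=-3.0000 theta=0.2000
After 1 (propagate distance d=26): x=2.2000 theta=0.2000
After 2 (thin lens f=47): x=2.2000 theta=36/235 (≈0.1532)
After 3 (propagate distance d=8): x=161/47 (≈3.4255) theta=36/235 (≈0.1532)
Rounded to 4 decimal places: x = 3.4255, theta = 0.1532

Answer: 3.4255 0.1532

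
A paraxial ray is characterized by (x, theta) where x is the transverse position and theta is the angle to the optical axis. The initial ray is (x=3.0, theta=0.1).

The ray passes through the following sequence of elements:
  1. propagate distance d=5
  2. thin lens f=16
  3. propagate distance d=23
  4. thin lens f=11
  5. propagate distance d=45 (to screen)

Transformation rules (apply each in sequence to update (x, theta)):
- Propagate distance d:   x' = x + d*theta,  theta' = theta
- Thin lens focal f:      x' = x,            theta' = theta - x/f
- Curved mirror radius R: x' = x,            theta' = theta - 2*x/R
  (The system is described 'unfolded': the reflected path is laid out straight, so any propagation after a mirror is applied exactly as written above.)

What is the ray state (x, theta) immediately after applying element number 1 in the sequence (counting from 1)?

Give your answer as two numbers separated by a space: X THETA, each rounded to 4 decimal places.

Initial: x=3.0000 theta=0.1000
After 1 (propagate distance d=5): x=3.5000 theta=0.1000
Rounded to 4 decimal places: x = 3.5000, theta = 0.1000

Answer: 3.5000 0.1000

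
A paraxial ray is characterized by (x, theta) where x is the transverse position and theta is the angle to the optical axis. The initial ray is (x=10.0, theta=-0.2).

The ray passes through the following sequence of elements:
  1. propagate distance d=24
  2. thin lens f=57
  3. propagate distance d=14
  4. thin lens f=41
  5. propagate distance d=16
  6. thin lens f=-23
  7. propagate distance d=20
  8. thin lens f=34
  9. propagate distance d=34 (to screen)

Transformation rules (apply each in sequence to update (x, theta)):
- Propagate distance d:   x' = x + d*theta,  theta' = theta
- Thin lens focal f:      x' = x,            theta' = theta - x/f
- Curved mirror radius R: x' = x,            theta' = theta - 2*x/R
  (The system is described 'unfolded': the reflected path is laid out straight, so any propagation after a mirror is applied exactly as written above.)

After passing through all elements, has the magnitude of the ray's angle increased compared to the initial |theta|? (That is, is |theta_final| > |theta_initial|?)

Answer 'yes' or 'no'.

Initial: x=10.0000 theta=-0.2000
After 1 (propagate distance d=24): x=5.2000 theta=-0.2000
After 2 (thin lens f=57): x=5.2000 theta=-83/285 (≈-0.2912)
After 3 (propagate distance d=14): x=64/57 (≈1.1228) theta=-83/285 (≈-0.2912)
After 4 (thin lens f=41): x=64/57 (≈1.1228) theta=-1241/3895 (≈-0.3186)
After 5 (propagate distance d=16): x=-46448/11685 (≈-3.9750) theta=-1241/3895 (≈-0.3186)
After 6 (thin lens f=-23): x=-46448/11685 (≈-3.9750) theta=-132077/268755 (≈-0.4914)
After 7 (propagate distance d=20): x=-90484/6555 (≈-13.8038) theta=-132077/268755 (≈-0.4914)
After 8 (thin lens f=34): x=-90484/6555 (≈-13.8038) theta=-130129/1522945 (≈-0.0854)
After 9 (propagate distance d=34 (to screen)): x=-4490618/268755 (≈-16.7090) theta=-130129/1522945 (≈-0.0854)
|theta_initial|=0.2000 |theta_final|=130129/1522945 (≈0.0854) -> not increased

Answer: no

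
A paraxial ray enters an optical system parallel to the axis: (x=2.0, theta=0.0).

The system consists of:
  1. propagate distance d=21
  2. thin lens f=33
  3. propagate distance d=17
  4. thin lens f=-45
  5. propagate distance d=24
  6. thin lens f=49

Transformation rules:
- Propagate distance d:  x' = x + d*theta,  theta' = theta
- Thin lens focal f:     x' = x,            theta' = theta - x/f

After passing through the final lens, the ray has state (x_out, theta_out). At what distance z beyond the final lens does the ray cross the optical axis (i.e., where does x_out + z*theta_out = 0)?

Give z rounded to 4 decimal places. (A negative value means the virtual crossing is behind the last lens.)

Initial: x=2.0000 theta=0.0000
After 1 (propagate distance d=21): x=2.0000 theta=0.0000
After 2 (thin lens f=33): x=2.0000 theta=-2/33 (≈-0.0606)
After 3 (propagate distance d=17): x=32/33 (≈0.9697) theta=-2/33 (≈-0.0606)
After 4 (thin lens f=-45): x=32/33 (≈0.9697) theta=-58/1485 (≈-0.0391)
After 5 (propagate distance d=24): x=16/495 (≈0.0323) theta=-58/1485 (≈-0.0391)
After 6 (thin lens f=49): x=16/495 (≈0.0323) theta=-578/14553 (≈-0.0397)
z_focus = -x_out/theta_out = -(16/495)/(-578/14553) = 1176/1445 ≈ 0.8138
Rounded to 4 decimal places: z = 0.8138

Answer: 0.8138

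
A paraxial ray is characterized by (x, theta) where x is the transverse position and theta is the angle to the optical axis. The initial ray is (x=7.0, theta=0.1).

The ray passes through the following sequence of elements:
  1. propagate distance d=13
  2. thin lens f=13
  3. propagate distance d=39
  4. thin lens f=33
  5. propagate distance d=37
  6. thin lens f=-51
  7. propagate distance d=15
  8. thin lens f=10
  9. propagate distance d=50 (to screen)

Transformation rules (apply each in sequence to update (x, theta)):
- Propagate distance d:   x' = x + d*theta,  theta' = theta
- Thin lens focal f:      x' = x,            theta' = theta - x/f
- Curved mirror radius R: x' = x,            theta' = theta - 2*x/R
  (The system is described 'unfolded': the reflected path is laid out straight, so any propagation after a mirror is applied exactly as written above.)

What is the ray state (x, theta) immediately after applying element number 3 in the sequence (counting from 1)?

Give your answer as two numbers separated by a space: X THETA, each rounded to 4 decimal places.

Initial: x=7.0000 theta=0.1000
After 1 (propagate distance d=13): x=8.3000 theta=0.1000
After 2 (thin lens f=13): x=8.3000 theta=-7/13 (≈-0.5385)
After 3 (propagate distance d=39): x=-12.7000 theta=-7/13 (≈-0.5385)
Rounded to 4 decimal places: x = -12.7000, theta = -0.5385

Answer: -12.7000 -0.5385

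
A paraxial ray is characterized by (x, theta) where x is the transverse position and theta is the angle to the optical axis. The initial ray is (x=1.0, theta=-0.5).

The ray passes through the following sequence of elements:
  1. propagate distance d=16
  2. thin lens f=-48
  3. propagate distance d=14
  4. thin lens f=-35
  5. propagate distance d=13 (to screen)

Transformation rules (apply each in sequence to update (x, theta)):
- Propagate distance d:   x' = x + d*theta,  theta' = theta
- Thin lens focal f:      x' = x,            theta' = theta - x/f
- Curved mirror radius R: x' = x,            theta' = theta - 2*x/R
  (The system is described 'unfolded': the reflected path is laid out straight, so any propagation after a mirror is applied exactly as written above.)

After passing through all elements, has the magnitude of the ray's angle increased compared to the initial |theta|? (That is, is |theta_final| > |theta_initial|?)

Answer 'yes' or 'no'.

Answer: yes

Derivation:
Initial: x=1.0000 theta=-0.5000
After 1 (propagate distance d=16): x=-7.0000 theta=-0.5000
After 2 (thin lens f=-48): x=-7.0000 theta=-31/48 (≈-0.6458)
After 3 (propagate distance d=14): x=-385/24 (≈-16.0417) theta=-31/48 (≈-0.6458)
After 4 (thin lens f=-35): x=-385/24 (≈-16.0417) theta=-53/48 (≈-1.1042)
After 5 (propagate distance d=13 (to screen)): x=-1459/48 (≈-30.3958) theta=-53/48 (≈-1.1042)
|theta_initial|=0.5000 |theta_final|=53/48 (≈1.1042) -> increased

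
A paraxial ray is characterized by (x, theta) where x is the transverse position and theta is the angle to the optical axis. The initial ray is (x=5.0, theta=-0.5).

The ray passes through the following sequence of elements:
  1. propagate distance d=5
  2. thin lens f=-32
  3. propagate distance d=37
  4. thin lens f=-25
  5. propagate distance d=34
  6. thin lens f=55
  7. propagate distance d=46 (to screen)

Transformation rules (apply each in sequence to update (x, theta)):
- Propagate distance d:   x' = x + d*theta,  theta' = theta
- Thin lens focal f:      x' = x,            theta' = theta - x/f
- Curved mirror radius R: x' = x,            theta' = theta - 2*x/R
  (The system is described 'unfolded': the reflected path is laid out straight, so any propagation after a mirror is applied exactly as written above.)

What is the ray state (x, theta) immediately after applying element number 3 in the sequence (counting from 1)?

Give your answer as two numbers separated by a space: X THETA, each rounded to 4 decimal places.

Initial: x=5.0000 theta=-0.5000
After 1 (propagate distance d=5): x=2.5000 theta=-0.5000
After 2 (thin lens f=-32): x=2.5000 theta=-27/64 (≈-0.4219)
After 3 (propagate distance d=37): x=-839/64 (≈-13.1094) theta=-27/64 (≈-0.4219)
Rounded to 4 decimal places: x = -13.1094, theta = -0.4219

Answer: -13.1094 -0.4219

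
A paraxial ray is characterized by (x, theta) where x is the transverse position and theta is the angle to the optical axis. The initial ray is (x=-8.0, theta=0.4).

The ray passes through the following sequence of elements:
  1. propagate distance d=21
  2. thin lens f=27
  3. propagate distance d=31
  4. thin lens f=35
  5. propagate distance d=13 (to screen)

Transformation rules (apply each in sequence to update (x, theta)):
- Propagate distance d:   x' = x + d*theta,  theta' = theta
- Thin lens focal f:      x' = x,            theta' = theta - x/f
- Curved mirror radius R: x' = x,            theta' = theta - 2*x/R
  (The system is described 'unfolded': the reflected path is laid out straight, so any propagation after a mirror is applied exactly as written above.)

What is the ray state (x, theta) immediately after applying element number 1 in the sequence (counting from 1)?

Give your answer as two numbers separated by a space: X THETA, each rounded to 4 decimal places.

Initial: x=-8.0000 theta=0.4000
After 1 (propagate distance d=21): x=0.4000 theta=0.4000
Rounded to 4 decimal places: x = 0.4000, theta = 0.4000

Answer: 0.4000 0.4000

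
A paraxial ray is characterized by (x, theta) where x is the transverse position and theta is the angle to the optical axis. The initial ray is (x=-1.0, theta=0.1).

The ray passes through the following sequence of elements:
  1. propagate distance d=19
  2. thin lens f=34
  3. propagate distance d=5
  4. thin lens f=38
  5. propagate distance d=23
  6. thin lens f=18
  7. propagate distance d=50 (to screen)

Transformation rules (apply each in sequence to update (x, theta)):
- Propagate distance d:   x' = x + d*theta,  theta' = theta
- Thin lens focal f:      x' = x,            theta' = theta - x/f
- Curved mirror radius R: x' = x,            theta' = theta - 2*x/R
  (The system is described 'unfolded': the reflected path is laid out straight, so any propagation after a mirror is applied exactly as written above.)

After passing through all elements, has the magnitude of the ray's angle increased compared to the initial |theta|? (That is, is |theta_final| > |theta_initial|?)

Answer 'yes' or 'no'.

Initial: x=-1.0000 theta=0.1000
After 1 (propagate distance d=19): x=0.9000 theta=0.1000
After 2 (thin lens f=34): x=0.9000 theta=5/68 (≈0.0735)
After 3 (propagate distance d=5): x=431/340 (≈1.2676) theta=5/68 (≈0.0735)
After 4 (thin lens f=38): x=431/340 (≈1.2676) theta=519/12920 (≈0.0402)
After 5 (propagate distance d=23): x=5663/2584 (≈2.1916) theta=519/12920 (≈0.0402)
After 6 (thin lens f=18): x=5663/2584 (≈2.1916) theta=-18973/232560 (≈-0.0816)
After 7 (propagate distance d=50 (to screen)): x=-21949/11628 (≈-1.8876) theta=-18973/232560 (≈-0.0816)
|theta_initial|=0.1000 |theta_final|=18973/232560 (≈0.0816) -> not increased

Answer: no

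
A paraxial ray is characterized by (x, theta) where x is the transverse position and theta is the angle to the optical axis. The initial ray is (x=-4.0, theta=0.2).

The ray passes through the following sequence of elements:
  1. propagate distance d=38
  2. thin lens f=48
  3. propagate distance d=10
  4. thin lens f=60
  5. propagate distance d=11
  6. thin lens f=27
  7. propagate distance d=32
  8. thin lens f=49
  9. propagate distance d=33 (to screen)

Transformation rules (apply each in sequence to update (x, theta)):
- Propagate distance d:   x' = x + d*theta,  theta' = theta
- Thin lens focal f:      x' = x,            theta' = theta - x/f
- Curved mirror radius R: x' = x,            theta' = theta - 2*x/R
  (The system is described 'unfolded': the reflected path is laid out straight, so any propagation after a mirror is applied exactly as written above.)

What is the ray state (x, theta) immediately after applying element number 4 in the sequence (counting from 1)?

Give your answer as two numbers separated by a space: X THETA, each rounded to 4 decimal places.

Initial: x=-4.0000 theta=0.2000
After 1 (propagate distance d=38): x=3.6000 theta=0.2000
After 2 (thin lens f=48): x=3.6000 theta=0.1250
After 3 (propagate distance d=10): x=4.8500 theta=0.1250
After 4 (thin lens f=60): x=4.8500 theta=53/1200 (≈0.0442)
Rounded to 4 decimal places: x = 4.8500, theta = 0.0442

Answer: 4.8500 0.0442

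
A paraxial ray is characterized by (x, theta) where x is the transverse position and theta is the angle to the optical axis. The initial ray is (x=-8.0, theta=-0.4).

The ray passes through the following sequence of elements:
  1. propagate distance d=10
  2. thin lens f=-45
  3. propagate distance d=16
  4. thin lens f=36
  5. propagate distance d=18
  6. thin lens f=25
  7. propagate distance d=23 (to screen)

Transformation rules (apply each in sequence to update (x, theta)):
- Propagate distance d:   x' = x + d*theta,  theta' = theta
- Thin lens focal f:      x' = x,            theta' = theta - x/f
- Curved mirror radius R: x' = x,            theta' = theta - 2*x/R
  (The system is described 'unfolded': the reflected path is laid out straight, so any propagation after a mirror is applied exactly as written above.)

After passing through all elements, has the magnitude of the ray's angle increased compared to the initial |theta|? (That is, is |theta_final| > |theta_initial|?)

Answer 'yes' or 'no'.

Initial: x=-8.0000 theta=-0.4000
After 1 (propagate distance d=10): x=-12.0000 theta=-0.4000
After 2 (thin lens f=-45): x=-12.0000 theta=-2/3 (≈-0.6667)
After 3 (propagate distance d=16): x=-68/3 (≈-22.6667) theta=-2/3 (≈-0.6667)
After 4 (thin lens f=36): x=-68/3 (≈-22.6667) theta=-1/27 (≈-0.0370)
After 5 (propagate distance d=18): x=-70/3 (≈-23.3333) theta=-1/27 (≈-0.0370)
After 6 (thin lens f=25): x=-70/3 (≈-23.3333) theta=121/135 (≈0.8963)
After 7 (propagate distance d=23 (to screen)): x=-367/135 (≈-2.7185) theta=121/135 (≈0.8963)
|theta_initial|=0.4000 |theta_final|=121/135 (≈0.8963) -> increased

Answer: yes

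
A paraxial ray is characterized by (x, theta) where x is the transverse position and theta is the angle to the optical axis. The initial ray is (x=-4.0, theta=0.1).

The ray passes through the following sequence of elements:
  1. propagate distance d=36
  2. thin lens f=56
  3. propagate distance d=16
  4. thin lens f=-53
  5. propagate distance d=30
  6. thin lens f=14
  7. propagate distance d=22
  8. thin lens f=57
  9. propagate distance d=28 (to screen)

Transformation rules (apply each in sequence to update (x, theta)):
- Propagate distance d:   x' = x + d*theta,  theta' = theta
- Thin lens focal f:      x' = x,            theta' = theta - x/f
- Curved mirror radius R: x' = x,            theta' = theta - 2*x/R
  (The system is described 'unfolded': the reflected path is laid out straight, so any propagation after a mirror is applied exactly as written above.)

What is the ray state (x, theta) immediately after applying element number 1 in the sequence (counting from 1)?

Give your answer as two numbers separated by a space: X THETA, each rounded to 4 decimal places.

Initial: x=-4.0000 theta=0.1000
After 1 (propagate distance d=36): x=-0.4000 theta=0.1000
Rounded to 4 decimal places: x = -0.4000, theta = 0.1000

Answer: -0.4000 0.1000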